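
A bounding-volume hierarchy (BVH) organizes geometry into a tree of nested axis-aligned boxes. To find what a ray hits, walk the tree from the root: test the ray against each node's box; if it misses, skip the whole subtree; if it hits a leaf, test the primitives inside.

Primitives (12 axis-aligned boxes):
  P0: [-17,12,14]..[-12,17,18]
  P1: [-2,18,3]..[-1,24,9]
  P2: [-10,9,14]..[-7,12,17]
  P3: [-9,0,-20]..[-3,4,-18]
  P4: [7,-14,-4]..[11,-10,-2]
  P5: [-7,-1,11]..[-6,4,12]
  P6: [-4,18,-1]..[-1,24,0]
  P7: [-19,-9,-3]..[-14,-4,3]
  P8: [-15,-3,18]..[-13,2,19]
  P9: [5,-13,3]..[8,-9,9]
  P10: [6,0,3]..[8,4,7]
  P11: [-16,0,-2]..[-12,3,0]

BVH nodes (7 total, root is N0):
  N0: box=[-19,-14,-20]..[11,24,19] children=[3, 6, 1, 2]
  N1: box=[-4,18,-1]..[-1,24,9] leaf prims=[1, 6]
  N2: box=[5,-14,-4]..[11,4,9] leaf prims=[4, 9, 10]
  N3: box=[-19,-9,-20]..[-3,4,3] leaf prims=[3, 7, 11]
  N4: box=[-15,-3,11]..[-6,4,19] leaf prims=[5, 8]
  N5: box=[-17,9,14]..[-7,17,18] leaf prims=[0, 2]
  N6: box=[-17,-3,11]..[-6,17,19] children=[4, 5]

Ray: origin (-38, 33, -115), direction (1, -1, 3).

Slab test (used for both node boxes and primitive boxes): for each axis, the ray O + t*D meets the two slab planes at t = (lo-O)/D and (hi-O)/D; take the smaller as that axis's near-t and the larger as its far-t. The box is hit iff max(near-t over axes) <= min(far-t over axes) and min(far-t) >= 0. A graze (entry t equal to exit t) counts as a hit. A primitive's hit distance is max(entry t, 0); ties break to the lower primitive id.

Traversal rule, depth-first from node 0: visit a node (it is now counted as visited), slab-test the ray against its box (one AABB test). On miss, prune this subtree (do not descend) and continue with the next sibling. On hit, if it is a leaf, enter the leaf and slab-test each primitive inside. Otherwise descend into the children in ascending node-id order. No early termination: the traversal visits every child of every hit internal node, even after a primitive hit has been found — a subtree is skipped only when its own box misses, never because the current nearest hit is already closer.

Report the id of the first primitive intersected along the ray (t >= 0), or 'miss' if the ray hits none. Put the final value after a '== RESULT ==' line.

Walk:
N0 x:[19,49] y:[9,47] z:[95/3,134/3] -> hit [95/3,134/3], descend [1, 2, 3, 6]
  N1 x:[34,37] y:[9,15] z:[38,124/3] -> miss, prune
  N2 x:[43,49] y:[29,47] z:[37,124/3] -> miss, prune
  N3 x:[19,35] y:[29,42] z:[95/3,118/3] -> hit [95/3,35] leaf, test {P3@t=95/3, P7(miss), P11(miss)}
  N6 x:[21,32] y:[16,36] z:[42,134/3] -> miss, prune

Summary -> nodes [0, 1, 2, 3, 6]; box-tests=5; leaf-entries=1; first=P3

== RESULT ==
3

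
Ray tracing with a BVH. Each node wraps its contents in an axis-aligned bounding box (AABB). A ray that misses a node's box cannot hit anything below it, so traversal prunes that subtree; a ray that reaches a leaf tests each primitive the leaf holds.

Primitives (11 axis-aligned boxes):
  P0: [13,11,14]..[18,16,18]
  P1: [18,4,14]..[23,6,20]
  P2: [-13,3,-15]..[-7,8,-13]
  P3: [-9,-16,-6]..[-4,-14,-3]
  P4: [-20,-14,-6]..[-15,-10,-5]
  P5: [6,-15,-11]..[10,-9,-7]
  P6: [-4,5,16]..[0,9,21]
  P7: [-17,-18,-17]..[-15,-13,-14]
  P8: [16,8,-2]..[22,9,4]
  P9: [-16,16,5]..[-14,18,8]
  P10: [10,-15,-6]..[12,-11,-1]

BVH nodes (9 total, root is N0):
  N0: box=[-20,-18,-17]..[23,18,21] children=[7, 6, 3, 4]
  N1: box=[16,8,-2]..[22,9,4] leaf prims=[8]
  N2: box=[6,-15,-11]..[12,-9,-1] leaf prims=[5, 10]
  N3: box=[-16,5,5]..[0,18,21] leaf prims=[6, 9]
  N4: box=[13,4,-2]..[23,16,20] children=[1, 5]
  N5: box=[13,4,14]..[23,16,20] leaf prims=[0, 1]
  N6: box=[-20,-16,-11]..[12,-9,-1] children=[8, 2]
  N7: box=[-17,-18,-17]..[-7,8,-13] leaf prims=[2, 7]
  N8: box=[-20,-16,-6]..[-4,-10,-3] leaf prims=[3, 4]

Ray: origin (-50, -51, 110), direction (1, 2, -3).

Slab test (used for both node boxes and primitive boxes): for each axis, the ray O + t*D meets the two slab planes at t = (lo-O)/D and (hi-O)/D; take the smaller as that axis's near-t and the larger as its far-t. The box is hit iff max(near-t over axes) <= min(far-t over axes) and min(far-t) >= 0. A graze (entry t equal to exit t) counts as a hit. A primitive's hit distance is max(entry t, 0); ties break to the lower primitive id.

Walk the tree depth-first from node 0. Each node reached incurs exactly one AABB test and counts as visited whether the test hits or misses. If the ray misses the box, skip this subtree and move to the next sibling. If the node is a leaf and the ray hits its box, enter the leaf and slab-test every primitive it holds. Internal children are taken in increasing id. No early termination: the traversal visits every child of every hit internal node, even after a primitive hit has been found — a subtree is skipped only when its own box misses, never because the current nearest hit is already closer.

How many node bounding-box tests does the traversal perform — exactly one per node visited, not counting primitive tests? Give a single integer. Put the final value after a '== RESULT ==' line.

Trace the traversal:
N0 x:[30,73] y:[33/2,69/2] z:[89/3,127/3] -> hit [30,69/2], descend [3, 4, 6, 7]
  N3 x:[34,50] y:[28,69/2] z:[89/3,35] -> hit [34,69/2] leaf, test {P6(miss), P9@t=34}
  N4 x:[63,73] y:[55/2,67/2] z:[30,112/3] -> miss, prune
  N6 x:[30,62] y:[35/2,21] z:[37,121/3] -> miss, prune
  N7 x:[33,43] y:[33/2,59/2] z:[41,127/3] -> miss, prune

5 AABB tests over nodes [0, 3, 4, 6, 7]; 1 leaf entered; closest P9.

== RESULT ==
5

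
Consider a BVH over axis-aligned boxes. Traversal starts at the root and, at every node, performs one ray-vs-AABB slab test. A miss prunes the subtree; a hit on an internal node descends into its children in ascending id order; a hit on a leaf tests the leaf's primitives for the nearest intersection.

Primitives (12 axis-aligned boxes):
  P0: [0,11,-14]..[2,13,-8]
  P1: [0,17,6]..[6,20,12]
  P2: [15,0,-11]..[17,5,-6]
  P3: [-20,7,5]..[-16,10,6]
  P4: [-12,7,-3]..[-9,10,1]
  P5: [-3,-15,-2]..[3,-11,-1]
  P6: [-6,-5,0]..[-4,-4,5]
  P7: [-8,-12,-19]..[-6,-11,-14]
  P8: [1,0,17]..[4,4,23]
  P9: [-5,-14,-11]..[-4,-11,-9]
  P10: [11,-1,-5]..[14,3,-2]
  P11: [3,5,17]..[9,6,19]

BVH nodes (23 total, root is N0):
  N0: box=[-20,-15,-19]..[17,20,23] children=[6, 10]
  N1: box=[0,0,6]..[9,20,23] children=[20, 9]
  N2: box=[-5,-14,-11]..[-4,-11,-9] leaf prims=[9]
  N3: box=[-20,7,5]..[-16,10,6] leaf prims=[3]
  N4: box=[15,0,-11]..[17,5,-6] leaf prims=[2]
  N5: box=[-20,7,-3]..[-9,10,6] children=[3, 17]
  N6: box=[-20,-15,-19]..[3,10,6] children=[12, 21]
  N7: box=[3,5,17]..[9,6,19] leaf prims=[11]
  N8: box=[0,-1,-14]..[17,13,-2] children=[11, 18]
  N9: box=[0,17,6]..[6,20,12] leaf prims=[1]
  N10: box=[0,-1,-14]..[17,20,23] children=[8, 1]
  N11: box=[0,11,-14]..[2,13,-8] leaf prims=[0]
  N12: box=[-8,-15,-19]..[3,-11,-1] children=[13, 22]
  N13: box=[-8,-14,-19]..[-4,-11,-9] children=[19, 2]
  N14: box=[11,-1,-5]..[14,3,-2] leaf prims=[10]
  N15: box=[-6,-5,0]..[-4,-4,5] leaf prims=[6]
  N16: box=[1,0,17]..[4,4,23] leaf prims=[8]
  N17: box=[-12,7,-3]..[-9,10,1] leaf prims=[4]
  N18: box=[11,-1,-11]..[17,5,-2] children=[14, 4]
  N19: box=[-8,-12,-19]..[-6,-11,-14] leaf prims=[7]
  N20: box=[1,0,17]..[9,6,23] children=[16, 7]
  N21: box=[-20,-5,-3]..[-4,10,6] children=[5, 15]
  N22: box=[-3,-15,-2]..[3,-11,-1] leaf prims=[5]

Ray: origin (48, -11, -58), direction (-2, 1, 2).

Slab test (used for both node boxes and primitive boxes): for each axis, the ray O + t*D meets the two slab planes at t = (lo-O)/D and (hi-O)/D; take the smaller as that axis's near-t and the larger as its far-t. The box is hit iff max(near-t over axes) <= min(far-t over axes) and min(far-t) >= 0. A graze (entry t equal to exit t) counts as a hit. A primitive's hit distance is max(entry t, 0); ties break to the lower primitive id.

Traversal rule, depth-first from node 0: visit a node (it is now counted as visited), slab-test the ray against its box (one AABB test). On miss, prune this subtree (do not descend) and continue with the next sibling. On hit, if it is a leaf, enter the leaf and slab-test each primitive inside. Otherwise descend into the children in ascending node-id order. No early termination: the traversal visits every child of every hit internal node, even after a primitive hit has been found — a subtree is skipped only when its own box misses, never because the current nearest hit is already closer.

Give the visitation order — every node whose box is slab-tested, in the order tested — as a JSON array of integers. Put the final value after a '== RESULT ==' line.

Walk:
N0 x:[31/2,34] y:[-4,31] z:[39/2,81/2] -> hit [39/2,31], descend [6, 10]
  N6 x:[45/2,34] y:[-4,21] z:[39/2,32] -> miss, prune
  N10 x:[31/2,24] y:[10,31] z:[22,81/2] -> hit [22,24], descend [1, 8]
    N1 x:[39/2,24] y:[11,31] z:[32,81/2] -> miss, prune
    N8 x:[31/2,24] y:[10,24] z:[22,28] -> hit [22,24], descend [11, 18]
      N11 x:[23,24] y:[22,24] z:[22,25] -> hit [23,24] leaf, test {P0@t=23}
      N18 x:[31/2,37/2] y:[10,16] z:[47/2,28] -> miss, prune

Summary -> nodes [0, 6, 10, 1, 8, 11, 18]; box-tests=7; leaf-entries=1; first=P0

== RESULT ==
[0, 6, 10, 1, 8, 11, 18]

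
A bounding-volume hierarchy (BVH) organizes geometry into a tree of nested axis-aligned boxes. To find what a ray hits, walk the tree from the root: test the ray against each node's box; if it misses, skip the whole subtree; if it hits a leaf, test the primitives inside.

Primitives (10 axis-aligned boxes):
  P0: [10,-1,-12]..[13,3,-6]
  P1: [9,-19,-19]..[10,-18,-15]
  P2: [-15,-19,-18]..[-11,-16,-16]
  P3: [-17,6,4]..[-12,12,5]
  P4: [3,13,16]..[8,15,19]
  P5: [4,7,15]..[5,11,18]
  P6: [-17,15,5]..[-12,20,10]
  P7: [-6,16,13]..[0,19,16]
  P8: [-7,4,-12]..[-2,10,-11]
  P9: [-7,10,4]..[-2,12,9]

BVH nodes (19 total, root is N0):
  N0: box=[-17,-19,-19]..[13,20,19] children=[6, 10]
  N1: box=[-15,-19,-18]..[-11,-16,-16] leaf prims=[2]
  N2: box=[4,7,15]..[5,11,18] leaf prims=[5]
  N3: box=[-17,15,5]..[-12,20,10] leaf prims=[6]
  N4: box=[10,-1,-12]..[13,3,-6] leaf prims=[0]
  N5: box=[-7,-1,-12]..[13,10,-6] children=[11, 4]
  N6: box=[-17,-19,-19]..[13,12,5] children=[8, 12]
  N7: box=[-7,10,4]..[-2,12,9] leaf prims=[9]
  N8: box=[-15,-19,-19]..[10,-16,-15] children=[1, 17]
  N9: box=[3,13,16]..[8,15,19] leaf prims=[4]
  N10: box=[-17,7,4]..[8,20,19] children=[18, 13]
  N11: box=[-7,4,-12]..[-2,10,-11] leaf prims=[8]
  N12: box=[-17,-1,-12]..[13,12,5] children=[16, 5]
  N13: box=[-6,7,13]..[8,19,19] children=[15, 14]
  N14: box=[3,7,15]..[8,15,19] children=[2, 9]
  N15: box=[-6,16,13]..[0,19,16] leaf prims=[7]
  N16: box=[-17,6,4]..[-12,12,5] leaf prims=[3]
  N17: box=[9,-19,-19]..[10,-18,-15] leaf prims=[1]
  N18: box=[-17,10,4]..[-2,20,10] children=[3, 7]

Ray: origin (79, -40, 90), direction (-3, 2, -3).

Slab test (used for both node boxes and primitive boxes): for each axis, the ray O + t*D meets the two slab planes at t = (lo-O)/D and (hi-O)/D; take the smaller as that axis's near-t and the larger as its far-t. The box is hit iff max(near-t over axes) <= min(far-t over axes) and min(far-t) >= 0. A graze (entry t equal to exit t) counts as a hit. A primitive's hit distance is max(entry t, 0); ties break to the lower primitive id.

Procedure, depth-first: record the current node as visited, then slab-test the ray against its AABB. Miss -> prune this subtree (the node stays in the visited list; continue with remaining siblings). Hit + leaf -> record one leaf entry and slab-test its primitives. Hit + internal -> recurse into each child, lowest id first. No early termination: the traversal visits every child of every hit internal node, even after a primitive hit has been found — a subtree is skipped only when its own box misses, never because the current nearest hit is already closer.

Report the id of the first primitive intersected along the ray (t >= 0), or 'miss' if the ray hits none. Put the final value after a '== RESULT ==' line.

Traverse from the root:
N0 x:[22,32] y:[21/2,30] z:[71/3,109/3] -> hit [71/3,30], descend [6, 10]
  N6 x:[22,32] y:[21/2,26] z:[85/3,109/3] -> miss, prune
  N10 x:[71/3,32] y:[47/2,30] z:[71/3,86/3] -> hit [71/3,86/3], descend [13, 18]
    N13 x:[71/3,85/3] y:[47/2,59/2] z:[71/3,77/3] -> hit [71/3,77/3], descend [14, 15]
      N14 x:[71/3,76/3] y:[47/2,55/2] z:[71/3,25] -> hit [71/3,25], descend [2, 9]
        N2 x:[74/3,25] y:[47/2,51/2] z:[24,25] -> hit [74/3,25] leaf, test {P5@t=74/3}
        N9 x:[71/3,76/3] y:[53/2,55/2] z:[71/3,74/3] -> miss, prune
      N15 x:[79/3,85/3] y:[28,59/2] z:[74/3,77/3] -> miss, prune
    N18 x:[27,32] y:[25,30] z:[80/3,86/3] -> hit [27,86/3], descend [3, 7]
      N3 x:[91/3,32] y:[55/2,30] z:[80/3,85/3] -> miss, prune
      N7 x:[27,86/3] y:[25,26] z:[27,86/3] -> miss, prune

order=[0, 6, 10, 13, 14, 2, 9, 15, 18, 3, 7]  |boxes|=11  |leaves|=1  hit=P5

== RESULT ==
5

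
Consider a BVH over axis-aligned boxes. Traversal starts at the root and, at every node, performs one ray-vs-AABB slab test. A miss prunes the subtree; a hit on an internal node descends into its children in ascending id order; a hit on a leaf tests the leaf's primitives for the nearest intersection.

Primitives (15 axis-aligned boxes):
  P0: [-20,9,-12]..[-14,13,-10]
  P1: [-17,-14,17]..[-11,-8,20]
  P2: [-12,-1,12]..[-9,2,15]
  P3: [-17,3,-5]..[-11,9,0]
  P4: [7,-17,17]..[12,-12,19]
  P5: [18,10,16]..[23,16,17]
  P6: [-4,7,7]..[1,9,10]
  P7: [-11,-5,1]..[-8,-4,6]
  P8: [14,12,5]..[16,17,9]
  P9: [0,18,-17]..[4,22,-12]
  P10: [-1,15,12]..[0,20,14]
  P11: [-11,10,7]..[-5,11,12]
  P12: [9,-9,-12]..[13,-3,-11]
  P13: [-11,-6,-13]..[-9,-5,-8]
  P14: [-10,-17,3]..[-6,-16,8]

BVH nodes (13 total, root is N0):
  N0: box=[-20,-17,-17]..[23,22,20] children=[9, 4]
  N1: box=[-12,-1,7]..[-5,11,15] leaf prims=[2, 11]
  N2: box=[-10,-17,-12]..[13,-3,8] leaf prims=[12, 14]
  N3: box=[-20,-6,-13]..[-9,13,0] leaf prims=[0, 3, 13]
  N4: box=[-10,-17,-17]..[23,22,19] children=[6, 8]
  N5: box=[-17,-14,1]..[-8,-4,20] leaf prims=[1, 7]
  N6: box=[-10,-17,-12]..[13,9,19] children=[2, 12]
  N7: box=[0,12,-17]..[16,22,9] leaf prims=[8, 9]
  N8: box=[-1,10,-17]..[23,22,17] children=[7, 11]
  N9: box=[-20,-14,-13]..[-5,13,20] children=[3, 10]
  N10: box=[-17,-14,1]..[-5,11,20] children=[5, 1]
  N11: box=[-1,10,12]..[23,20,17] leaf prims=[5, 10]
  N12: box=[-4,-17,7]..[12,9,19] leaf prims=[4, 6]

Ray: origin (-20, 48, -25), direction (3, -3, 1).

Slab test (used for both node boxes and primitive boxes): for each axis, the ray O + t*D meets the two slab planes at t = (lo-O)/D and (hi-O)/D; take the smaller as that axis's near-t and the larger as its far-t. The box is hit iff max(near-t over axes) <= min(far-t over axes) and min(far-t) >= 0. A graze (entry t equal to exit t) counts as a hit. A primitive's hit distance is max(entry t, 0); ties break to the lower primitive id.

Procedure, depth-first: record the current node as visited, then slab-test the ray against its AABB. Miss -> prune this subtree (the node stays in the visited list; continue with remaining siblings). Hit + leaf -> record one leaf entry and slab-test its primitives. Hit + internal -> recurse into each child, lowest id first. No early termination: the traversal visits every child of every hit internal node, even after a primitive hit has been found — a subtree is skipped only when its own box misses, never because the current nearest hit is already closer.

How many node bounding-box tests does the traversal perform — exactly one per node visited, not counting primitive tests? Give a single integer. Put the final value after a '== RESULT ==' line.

Trace the traversal:
N0 x:[0,43/3] y:[26/3,65/3] z:[8,45] -> hit [26/3,43/3], descend [4, 9]
  N4 x:[10/3,43/3] y:[26/3,65/3] z:[8,44] -> hit [26/3,43/3], descend [6, 8]
    N6 x:[10/3,11] y:[13,65/3] z:[13,44] -> miss, prune
    N8 x:[19/3,43/3] y:[26/3,38/3] z:[8,42] -> hit [26/3,38/3], descend [7, 11]
      N7 x:[20/3,12] y:[26/3,12] z:[8,34] -> hit [26/3,12] leaf, test {P8(miss), P9(miss)}
      N11 x:[19/3,43/3] y:[28/3,38/3] z:[37,42] -> miss, prune
  N9 x:[0,5] y:[35/3,62/3] z:[12,45] -> miss, prune

Visited [0, 4, 6, 8, 7, 11, 9]. Tests: 7 box, 1 leaf. Nearest: miss.

== RESULT ==
7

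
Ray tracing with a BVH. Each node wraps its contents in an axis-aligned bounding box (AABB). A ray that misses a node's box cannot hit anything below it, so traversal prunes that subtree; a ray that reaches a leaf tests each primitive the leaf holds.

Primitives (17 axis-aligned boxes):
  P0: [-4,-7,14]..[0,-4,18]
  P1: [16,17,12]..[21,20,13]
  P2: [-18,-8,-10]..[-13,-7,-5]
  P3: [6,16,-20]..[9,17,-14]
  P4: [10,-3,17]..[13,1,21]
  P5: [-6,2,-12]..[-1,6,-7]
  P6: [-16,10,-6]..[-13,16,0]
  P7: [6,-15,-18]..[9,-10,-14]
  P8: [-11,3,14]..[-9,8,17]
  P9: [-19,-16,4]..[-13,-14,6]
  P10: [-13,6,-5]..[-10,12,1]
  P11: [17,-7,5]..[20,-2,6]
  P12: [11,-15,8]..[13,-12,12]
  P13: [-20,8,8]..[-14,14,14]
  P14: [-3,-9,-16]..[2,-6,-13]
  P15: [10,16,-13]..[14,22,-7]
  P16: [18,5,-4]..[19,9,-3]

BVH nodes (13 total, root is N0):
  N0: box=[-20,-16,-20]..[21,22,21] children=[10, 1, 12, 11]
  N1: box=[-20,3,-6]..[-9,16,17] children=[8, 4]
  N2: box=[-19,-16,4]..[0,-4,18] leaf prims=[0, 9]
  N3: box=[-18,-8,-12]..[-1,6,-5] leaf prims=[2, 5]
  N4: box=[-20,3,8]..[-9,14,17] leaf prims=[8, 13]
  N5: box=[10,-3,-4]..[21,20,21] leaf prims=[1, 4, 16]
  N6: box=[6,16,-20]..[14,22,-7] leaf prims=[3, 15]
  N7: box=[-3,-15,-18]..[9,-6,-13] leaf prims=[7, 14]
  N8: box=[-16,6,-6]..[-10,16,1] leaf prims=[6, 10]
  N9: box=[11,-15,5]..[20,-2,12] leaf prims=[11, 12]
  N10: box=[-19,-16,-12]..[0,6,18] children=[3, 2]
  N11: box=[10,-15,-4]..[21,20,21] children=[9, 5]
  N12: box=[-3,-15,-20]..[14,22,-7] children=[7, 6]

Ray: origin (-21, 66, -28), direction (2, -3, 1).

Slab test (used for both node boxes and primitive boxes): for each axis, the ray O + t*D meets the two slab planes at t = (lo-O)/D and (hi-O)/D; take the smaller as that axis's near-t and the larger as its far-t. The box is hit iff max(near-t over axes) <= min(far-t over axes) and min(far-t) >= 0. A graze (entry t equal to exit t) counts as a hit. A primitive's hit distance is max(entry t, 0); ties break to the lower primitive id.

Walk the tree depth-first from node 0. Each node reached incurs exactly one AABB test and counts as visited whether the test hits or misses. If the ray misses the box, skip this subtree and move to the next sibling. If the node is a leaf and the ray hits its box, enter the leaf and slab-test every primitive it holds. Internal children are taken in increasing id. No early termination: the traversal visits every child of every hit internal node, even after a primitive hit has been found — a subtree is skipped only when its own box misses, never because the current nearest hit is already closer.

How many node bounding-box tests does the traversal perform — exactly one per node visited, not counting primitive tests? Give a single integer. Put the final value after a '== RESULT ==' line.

Walk:
N0 x:[1/2,21] y:[44/3,82/3] z:[8,49] -> hit [44/3,21], descend [1, 10, 11, 12]
  N1 x:[1/2,6] y:[50/3,21] z:[22,45] -> miss, prune
  N10 x:[1,21/2] y:[20,82/3] z:[16,46] -> miss, prune
  N11 x:[31/2,21] y:[46/3,27] z:[24,49] -> miss, prune
  N12 x:[9,35/2] y:[44/3,27] z:[8,21] -> hit [44/3,35/2], descend [6, 7]
    N6 x:[27/2,35/2] y:[44/3,50/3] z:[8,21] -> hit [44/3,50/3] leaf, test {P3(miss), P15@t=31/2}
    N7 x:[9,15] y:[24,27] z:[10,15] -> miss, prune

7 AABB tests over nodes [0, 1, 10, 11, 12, 6, 7]; 1 leaf entered; closest P15.

== RESULT ==
7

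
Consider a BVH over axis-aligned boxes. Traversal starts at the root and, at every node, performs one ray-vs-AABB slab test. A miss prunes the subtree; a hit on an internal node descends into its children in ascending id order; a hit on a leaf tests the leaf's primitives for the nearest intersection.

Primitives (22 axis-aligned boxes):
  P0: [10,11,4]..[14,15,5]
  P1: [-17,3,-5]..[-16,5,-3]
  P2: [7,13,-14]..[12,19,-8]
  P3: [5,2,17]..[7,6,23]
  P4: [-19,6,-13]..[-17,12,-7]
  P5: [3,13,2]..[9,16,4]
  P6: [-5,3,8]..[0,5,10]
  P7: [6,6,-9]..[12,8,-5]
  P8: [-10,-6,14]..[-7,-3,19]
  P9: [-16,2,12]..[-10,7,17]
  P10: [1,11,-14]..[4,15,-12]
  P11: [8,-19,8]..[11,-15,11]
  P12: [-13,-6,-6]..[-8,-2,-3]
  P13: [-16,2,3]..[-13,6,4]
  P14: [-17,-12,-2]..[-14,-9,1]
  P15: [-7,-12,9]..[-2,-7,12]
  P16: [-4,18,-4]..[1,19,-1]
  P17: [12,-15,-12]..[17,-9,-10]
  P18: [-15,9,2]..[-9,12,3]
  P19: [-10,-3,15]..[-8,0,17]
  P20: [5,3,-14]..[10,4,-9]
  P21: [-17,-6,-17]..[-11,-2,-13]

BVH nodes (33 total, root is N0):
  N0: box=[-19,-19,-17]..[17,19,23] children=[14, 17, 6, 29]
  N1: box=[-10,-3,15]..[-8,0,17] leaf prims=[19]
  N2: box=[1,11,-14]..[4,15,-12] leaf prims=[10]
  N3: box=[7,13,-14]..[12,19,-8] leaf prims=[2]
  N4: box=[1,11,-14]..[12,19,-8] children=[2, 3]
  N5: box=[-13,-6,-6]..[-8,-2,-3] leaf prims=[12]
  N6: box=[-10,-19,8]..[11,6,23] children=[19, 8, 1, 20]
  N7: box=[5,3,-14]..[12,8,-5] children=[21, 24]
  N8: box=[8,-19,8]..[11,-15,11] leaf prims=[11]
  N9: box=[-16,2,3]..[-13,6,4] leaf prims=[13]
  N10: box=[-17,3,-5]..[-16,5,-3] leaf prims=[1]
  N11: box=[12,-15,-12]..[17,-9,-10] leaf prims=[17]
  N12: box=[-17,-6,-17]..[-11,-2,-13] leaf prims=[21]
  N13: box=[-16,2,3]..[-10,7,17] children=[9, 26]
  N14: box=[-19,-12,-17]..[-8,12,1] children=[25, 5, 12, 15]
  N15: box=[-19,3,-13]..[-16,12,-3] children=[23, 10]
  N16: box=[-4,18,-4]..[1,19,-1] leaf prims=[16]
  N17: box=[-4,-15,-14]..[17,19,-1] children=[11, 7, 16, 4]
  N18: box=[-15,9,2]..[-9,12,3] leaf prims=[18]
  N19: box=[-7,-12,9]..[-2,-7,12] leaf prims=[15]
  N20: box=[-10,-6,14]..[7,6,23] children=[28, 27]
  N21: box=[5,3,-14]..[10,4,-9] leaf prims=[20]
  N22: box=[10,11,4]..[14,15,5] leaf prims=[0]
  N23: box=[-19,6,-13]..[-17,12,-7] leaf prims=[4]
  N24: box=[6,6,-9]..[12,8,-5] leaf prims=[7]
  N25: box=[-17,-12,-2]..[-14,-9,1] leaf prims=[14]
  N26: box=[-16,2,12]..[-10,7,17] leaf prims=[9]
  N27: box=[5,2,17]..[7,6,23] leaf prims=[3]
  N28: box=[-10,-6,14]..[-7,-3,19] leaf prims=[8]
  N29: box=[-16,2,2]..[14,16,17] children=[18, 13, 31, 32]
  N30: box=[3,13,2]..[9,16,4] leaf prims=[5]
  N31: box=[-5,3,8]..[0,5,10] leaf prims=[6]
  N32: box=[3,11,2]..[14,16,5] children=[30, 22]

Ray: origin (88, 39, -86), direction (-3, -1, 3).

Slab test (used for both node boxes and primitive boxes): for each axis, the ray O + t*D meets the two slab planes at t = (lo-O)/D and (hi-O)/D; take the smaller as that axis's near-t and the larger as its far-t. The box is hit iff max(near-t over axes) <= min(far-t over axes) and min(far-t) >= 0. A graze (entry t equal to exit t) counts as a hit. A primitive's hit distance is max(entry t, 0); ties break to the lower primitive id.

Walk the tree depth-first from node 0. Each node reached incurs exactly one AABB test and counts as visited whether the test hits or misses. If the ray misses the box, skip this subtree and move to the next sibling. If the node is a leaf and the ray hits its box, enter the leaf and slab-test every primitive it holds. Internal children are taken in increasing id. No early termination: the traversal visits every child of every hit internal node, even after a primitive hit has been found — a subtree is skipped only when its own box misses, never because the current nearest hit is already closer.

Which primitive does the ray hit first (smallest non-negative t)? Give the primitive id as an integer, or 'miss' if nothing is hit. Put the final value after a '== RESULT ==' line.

Traverse from the root:
N0 x:[71/3,107/3] y:[20,58] z:[23,109/3] -> hit [71/3,107/3], descend [6, 14, 17, 29]
  N6 x:[77/3,98/3] y:[33,58] z:[94/3,109/3] -> miss, prune
  N14 x:[32,107/3] y:[27,51] z:[23,29] -> miss, prune
  N17 x:[71/3,92/3] y:[20,54] z:[24,85/3] -> hit [24,85/3], descend [4, 7, 11, 16]
    N4 x:[76/3,29] y:[20,28] z:[24,26] -> hit [76/3,26], descend [2, 3]
      N2 x:[28,29] y:[24,28] z:[24,74/3] -> miss, prune
      N3 x:[76/3,27] y:[20,26] z:[24,26] -> hit [76/3,26] leaf, test {P2@t=76/3}
    N7 x:[76/3,83/3] y:[31,36] z:[24,27] -> miss, prune
    N11 x:[71/3,76/3] y:[48,54] z:[74/3,76/3] -> miss, prune
    N16 x:[29,92/3] y:[20,21] z:[82/3,85/3] -> miss, prune
  N29 x:[74/3,104/3] y:[23,37] z:[88/3,103/3] -> hit [88/3,103/3], descend [13, 18, 31, 32]
    N13 x:[98/3,104/3] y:[32,37] z:[89/3,103/3] -> hit [98/3,103/3], descend [9, 26]
      N9 x:[101/3,104/3] y:[33,37] z:[89/3,30] -> miss, prune
      N26 x:[98/3,104/3] y:[32,37] z:[98/3,103/3] -> hit [98/3,103/3] leaf, test {P9@t=98/3}
    N18 x:[97/3,103/3] y:[27,30] z:[88/3,89/3] -> miss, prune
    N31 x:[88/3,31] y:[34,36] z:[94/3,32] -> miss, prune
    N32 x:[74/3,85/3] y:[23,28] z:[88/3,91/3] -> miss, prune

Visited [0, 6, 14, 17, 4, 2, 3, 7, 11, 16, 29, 13, 9, 26, 18, 31, 32]. Tests: 17 box, 2 leaf. Nearest: P2.

== RESULT ==
2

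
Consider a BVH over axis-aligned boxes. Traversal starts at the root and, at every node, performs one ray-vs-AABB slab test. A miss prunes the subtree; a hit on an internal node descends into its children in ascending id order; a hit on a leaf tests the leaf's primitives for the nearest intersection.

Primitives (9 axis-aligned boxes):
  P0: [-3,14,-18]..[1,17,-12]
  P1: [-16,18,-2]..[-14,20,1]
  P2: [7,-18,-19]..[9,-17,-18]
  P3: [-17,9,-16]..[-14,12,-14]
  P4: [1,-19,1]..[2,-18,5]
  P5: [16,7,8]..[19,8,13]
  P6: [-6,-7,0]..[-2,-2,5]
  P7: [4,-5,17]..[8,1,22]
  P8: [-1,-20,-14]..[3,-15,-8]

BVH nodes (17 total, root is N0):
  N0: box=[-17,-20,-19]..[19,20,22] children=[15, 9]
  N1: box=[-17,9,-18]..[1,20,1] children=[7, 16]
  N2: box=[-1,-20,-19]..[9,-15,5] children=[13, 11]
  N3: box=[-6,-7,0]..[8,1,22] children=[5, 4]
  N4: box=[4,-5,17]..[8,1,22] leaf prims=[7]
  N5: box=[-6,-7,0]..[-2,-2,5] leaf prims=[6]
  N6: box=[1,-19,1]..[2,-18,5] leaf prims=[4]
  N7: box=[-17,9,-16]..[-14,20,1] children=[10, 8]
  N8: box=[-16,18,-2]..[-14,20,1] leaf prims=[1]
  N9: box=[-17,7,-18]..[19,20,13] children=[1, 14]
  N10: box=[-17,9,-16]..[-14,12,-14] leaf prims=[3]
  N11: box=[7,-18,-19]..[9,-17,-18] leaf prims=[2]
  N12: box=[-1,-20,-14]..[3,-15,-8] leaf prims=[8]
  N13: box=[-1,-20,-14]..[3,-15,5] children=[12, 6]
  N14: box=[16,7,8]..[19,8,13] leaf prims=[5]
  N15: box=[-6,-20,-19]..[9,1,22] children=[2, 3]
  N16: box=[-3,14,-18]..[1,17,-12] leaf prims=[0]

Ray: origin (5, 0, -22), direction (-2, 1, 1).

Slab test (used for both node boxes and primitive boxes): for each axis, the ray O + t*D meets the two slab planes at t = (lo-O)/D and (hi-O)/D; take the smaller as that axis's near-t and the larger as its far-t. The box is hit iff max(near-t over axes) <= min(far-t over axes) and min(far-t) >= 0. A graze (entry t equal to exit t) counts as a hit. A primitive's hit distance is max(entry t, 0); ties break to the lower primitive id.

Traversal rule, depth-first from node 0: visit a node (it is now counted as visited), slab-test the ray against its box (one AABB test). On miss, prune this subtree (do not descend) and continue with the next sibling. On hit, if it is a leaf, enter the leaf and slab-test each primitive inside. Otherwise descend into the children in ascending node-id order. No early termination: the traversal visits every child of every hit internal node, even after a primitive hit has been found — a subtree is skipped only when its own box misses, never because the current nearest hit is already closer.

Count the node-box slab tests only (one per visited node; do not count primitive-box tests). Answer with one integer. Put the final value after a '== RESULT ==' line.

Trace the traversal:
N0 x:[-7,11] y:[-20,20] z:[3,44] -> hit [3,11], descend [9, 15]
  N9 x:[-7,11] y:[7,20] z:[4,35] -> hit [7,11], descend [1, 14]
    N1 x:[2,11] y:[9,20] z:[4,23] -> hit [9,11], descend [7, 16]
      N7 x:[19/2,11] y:[9,20] z:[6,23] -> hit [19/2,11], descend [8, 10]
        N8 x:[19/2,21/2] y:[18,20] z:[20,23] -> miss, prune
        N10 x:[19/2,11] y:[9,12] z:[6,8] -> miss, prune
      N16 x:[2,4] y:[14,17] z:[4,10] -> miss, prune
    N14 x:[-7,-11/2] y:[7,8] z:[30,35] -> miss, prune
  N15 x:[-2,11/2] y:[-20,1] z:[3,44] -> miss, prune

Summary -> nodes [0, 9, 1, 7, 8, 10, 16, 14, 15]; box-tests=9; leaf-entries=0; first=miss

== RESULT ==
9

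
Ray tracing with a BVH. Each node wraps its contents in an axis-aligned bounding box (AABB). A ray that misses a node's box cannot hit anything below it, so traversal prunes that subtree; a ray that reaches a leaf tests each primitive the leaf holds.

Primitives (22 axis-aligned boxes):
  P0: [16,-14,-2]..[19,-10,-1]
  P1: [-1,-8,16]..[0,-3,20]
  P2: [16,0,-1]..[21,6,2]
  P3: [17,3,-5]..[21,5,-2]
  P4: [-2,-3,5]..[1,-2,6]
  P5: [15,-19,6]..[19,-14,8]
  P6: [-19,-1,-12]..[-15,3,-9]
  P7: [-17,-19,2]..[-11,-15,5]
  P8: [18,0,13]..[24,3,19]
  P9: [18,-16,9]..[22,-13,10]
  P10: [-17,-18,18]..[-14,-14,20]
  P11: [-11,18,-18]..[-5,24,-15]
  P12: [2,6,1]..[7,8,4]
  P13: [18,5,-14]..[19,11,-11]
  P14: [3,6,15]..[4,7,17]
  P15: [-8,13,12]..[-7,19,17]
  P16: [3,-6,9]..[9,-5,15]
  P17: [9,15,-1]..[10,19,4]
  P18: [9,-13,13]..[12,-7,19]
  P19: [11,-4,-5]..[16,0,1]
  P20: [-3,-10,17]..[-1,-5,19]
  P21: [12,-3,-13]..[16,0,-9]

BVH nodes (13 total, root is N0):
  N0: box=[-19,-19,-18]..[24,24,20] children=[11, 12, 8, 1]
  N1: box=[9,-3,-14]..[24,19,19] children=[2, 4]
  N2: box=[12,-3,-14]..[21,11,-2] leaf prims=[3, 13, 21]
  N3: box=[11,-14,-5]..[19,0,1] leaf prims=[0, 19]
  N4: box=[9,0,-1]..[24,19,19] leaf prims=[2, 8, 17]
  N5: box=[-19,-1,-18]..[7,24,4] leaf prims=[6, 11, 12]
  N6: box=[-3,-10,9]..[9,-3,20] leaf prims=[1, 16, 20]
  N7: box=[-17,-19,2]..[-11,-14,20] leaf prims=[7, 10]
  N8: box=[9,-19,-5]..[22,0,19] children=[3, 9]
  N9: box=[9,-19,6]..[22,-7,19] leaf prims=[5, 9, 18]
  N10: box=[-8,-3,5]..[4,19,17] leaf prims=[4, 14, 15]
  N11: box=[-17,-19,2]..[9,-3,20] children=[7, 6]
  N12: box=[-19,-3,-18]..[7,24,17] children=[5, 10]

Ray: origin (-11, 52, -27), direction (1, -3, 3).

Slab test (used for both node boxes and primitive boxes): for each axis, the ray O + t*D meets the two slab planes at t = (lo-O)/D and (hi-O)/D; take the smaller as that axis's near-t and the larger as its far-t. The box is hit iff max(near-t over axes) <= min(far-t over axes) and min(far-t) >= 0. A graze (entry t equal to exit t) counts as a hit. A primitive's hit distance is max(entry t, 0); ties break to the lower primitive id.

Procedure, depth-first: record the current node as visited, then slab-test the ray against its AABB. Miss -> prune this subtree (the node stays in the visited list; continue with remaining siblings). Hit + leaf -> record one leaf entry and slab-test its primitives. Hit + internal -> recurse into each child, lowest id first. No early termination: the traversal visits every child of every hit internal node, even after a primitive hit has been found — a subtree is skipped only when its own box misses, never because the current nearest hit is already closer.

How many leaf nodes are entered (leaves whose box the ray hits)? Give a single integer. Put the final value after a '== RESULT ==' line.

Walk:
N0 x:[-8,35] y:[28/3,71/3] z:[3,47/3] -> hit [28/3,47/3], descend [1, 8, 11, 12]
  N1 x:[20,35] y:[11,55/3] z:[13/3,46/3] -> miss, prune
  N8 x:[20,33] y:[52/3,71/3] z:[22/3,46/3] -> miss, prune
  N11 x:[-6,20] y:[55/3,71/3] z:[29/3,47/3] -> miss, prune
  N12 x:[-8,18] y:[28/3,55/3] z:[3,44/3] -> hit [28/3,44/3], descend [5, 10]
    N5 x:[-8,18] y:[28/3,53/3] z:[3,31/3] -> hit [28/3,31/3] leaf, test {P6(miss), P11(miss), P12(miss)}
    N10 x:[3,15] y:[11,55/3] z:[32/3,44/3] -> hit [11,44/3] leaf, test {P4(miss), P14(miss), P15(miss)}

order=[0, 1, 8, 11, 12, 5, 10]  |boxes|=7  |leaves|=2  hit=miss

== RESULT ==
2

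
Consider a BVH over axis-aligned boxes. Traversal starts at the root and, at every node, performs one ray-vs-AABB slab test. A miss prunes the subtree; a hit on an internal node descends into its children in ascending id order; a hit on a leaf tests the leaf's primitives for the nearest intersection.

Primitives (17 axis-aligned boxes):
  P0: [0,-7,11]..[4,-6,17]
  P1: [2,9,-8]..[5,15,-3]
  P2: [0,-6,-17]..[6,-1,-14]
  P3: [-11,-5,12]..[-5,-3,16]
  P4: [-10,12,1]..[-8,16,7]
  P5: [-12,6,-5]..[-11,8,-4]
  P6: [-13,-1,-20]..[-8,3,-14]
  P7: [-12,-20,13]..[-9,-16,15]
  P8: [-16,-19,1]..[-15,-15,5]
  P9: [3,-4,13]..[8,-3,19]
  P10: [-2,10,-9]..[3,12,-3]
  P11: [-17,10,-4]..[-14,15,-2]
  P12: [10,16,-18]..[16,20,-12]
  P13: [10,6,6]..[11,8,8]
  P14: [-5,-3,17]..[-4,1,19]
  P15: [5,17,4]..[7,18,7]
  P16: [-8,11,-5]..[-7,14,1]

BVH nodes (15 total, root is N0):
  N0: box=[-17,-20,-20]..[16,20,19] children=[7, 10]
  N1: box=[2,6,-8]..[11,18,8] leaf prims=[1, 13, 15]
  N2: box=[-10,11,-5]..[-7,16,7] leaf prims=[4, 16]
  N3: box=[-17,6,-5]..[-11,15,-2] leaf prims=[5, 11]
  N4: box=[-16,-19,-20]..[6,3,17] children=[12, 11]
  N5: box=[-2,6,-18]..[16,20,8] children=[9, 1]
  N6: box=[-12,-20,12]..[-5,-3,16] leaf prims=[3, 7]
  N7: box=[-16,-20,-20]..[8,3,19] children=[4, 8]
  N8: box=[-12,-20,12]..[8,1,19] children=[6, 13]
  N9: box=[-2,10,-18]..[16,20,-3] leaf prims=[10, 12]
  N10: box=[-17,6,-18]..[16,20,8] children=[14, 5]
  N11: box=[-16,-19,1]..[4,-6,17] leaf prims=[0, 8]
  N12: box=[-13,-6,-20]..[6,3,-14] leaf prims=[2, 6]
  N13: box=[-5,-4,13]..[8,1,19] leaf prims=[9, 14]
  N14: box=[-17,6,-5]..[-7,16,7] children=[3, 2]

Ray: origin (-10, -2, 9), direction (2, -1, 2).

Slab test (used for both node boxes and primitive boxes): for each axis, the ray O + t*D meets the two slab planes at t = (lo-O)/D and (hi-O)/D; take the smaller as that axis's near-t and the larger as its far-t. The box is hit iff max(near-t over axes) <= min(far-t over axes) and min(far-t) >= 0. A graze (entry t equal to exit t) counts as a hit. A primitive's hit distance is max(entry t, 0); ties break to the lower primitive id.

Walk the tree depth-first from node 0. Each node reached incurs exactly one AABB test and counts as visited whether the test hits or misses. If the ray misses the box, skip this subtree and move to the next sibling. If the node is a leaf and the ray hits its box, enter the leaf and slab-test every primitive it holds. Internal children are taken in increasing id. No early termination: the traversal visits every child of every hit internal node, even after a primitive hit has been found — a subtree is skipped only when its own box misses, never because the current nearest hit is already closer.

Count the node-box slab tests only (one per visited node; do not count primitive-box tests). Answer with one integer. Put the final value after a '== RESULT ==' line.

Walk:
N0 x:[-7/2,13] y:[-22,18] z:[-29/2,5] -> hit [-7/2,5], descend [7, 10]
  N7 x:[-3,9] y:[-5,18] z:[-29/2,5] -> hit [-3,5], descend [4, 8]
    N4 x:[-3,8] y:[-5,17] z:[-29/2,4] -> hit [-3,4], descend [11, 12]
      N11 x:[-3,7] y:[4,17] z:[-4,4] -> hit [4,4] leaf, test {P0(miss), P8(miss)}
      N12 x:[-3/2,8] y:[-5,4] z:[-29/2,-23/2] -> miss, prune
    N8 x:[-1,9] y:[-3,18] z:[3/2,5] -> hit [3/2,5], descend [6, 13]
      N6 x:[-1,5/2] y:[1,18] z:[3/2,7/2] -> hit [3/2,5/2] leaf, test {P3@t=3/2, P7(miss)}
      N13 x:[5/2,9] y:[-3,2] z:[2,5] -> miss, prune
  N10 x:[-7/2,13] y:[-22,-8] z:[-27/2,-1/2] -> miss, prune

9 AABB tests over nodes [0, 7, 4, 11, 12, 8, 6, 13, 10]; 2 leaves entered; closest P3.

== RESULT ==
9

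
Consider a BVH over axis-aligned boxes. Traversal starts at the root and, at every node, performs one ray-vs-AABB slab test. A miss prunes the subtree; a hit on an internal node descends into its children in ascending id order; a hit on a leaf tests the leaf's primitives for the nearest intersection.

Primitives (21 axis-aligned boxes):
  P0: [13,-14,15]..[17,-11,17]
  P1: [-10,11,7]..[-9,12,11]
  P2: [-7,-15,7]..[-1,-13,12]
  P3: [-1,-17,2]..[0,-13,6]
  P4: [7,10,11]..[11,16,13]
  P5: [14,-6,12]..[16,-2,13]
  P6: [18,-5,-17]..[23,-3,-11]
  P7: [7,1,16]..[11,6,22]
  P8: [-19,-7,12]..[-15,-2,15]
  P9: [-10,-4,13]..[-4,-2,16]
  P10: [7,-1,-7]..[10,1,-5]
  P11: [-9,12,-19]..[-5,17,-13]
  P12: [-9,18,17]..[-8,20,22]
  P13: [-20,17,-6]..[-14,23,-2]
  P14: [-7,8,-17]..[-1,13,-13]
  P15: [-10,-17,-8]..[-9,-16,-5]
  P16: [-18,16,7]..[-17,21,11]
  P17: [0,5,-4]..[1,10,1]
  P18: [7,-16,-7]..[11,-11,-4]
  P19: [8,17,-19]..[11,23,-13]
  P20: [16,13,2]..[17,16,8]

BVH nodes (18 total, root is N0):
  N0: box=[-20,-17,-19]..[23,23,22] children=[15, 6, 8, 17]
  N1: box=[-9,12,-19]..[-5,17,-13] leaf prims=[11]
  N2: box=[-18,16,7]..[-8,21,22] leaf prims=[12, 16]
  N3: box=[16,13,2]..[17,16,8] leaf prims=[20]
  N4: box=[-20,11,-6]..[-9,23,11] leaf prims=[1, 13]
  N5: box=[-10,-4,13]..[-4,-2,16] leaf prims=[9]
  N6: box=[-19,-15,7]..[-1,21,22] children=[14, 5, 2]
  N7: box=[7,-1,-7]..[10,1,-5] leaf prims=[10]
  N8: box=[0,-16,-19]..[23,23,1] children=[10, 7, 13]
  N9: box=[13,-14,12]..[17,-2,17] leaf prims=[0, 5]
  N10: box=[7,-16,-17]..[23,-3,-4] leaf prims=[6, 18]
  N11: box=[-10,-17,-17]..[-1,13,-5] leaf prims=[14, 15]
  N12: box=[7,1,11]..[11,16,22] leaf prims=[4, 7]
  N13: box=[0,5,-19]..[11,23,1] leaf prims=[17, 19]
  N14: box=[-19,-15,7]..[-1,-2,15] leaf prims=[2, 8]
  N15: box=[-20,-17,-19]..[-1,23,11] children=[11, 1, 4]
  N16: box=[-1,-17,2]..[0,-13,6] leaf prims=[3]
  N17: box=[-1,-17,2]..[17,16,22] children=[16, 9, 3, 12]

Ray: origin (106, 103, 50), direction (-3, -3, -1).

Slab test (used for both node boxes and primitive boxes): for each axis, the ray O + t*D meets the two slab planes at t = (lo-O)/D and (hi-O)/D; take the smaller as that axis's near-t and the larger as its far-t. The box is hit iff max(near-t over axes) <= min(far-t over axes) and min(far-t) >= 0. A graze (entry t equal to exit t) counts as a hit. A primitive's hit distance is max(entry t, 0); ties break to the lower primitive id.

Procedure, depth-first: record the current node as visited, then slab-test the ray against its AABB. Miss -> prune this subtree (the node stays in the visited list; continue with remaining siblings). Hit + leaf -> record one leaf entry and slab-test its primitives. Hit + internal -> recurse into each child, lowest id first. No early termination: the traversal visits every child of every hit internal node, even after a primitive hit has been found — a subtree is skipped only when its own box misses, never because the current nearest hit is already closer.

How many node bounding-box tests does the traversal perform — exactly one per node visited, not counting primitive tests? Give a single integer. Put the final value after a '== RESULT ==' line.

Traverse from the root:
N0 x:[83/3,42] y:[80/3,40] z:[28,69] -> hit [28,40], descend [6, 8, 15, 17]
  N6 x:[107/3,125/3] y:[82/3,118/3] z:[28,43] -> hit [107/3,118/3], descend [2, 5, 14]
    N2 x:[38,124/3] y:[82/3,29] z:[28,43] -> miss, prune
    N5 x:[110/3,116/3] y:[35,107/3] z:[34,37] -> miss, prune
    N14 x:[107/3,125/3] y:[35,118/3] z:[35,43] -> hit [107/3,118/3] leaf, test {P2(miss), P8(miss)}
  N8 x:[83/3,106/3] y:[80/3,119/3] z:[49,69] -> miss, prune
  N15 x:[107/3,42] y:[80/3,40] z:[39,69] -> hit [39,40], descend [1, 4, 11]
    N1 x:[37,115/3] y:[86/3,91/3] z:[63,69] -> miss, prune
    N4 x:[115/3,42] y:[80/3,92/3] z:[39,56] -> miss, prune
    N11 x:[107/3,116/3] y:[30,40] z:[55,67] -> miss, prune
  N17 x:[89/3,107/3] y:[29,40] z:[28,48] -> hit [89/3,107/3], descend [3, 9, 12, 16]
    N3 x:[89/3,30] y:[29,30] z:[42,48] -> miss, prune
    N9 x:[89/3,31] y:[35,39] z:[33,38] -> miss, prune
    N12 x:[95/3,33] y:[29,34] z:[28,39] -> hit [95/3,33] leaf, test {P4(miss), P7@t=97/3}
    N16 x:[106/3,107/3] y:[116/3,40] z:[44,48] -> miss, prune

Visited [0, 6, 2, 5, 14, 8, 15, 1, 4, 11, 17, 3, 9, 12, 16]. Tests: 15 box, 2 leaf. Nearest: P7.

== RESULT ==
15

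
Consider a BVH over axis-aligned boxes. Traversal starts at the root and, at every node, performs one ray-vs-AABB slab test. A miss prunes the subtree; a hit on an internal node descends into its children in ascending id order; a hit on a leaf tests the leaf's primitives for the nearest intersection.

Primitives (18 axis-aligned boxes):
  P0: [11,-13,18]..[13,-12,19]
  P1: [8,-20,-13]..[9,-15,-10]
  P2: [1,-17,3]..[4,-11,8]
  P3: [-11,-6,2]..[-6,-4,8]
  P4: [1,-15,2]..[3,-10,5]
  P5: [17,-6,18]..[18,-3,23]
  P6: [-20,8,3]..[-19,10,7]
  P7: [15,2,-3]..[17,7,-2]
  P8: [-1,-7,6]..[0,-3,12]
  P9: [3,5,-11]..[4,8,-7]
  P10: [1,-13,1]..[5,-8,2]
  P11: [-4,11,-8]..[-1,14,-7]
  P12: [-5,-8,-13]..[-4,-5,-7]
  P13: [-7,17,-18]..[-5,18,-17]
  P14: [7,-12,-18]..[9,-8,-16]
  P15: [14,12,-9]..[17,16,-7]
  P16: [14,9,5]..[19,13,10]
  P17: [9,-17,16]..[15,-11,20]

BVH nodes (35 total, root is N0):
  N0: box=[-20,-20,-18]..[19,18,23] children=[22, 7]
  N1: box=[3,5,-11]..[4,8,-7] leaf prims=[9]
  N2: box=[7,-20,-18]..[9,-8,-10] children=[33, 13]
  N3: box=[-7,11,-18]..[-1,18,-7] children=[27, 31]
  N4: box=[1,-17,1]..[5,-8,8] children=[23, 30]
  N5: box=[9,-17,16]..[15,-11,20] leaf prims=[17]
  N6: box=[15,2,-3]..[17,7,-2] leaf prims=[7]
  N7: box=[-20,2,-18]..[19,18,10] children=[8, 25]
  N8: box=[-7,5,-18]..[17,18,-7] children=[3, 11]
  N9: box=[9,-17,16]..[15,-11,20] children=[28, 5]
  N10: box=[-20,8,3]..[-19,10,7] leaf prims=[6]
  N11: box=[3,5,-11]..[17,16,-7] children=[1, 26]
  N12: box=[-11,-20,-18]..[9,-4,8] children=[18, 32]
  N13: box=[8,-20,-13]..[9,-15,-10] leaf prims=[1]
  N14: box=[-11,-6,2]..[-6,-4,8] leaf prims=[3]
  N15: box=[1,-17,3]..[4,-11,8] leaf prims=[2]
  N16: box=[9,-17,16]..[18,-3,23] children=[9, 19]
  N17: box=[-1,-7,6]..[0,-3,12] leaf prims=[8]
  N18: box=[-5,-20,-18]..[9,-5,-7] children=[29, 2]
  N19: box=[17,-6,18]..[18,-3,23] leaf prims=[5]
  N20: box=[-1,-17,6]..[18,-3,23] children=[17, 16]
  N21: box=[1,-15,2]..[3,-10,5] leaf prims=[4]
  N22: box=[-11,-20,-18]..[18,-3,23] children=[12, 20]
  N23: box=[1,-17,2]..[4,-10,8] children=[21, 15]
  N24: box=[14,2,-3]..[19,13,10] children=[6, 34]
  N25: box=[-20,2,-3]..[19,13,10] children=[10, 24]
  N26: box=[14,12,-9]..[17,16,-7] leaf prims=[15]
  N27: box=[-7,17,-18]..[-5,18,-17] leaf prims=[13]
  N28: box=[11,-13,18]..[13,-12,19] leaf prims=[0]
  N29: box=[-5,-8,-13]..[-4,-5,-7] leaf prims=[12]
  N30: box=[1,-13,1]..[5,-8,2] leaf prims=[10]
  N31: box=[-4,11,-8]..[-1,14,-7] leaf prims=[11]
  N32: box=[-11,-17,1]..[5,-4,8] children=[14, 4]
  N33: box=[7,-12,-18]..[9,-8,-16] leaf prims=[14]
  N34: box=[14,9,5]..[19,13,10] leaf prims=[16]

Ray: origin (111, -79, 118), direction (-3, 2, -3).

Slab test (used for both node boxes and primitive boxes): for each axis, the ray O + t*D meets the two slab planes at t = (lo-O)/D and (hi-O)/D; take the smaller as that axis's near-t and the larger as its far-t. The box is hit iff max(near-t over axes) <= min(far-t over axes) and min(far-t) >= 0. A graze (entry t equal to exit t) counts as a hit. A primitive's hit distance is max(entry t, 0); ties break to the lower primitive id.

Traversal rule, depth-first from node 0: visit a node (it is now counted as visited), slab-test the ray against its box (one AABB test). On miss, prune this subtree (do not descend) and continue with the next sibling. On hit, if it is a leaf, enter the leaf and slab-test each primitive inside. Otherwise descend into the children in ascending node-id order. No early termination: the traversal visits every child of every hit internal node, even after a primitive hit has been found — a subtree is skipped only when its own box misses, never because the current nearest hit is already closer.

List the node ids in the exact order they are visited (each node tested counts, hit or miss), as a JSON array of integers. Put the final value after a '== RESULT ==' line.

Traverse from the root:
N0 x:[92/3,131/3] y:[59/2,97/2] z:[95/3,136/3] -> hit [95/3,131/3], descend [7, 22]
  N7 x:[92/3,131/3] y:[81/2,97/2] z:[36,136/3] -> hit [81/2,131/3], descend [8, 25]
    N8 x:[94/3,118/3] y:[42,97/2] z:[125/3,136/3] -> miss, prune
    N25 x:[92/3,131/3] y:[81/2,46] z:[36,121/3] -> miss, prune
  N22 x:[31,122/3] y:[59/2,38] z:[95/3,136/3] -> hit [95/3,38], descend [12, 20]
    N12 x:[34,122/3] y:[59/2,75/2] z:[110/3,136/3] -> hit [110/3,75/2], descend [18, 32]
      N18 x:[34,116/3] y:[59/2,37] z:[125/3,136/3] -> miss, prune
      N32 x:[106/3,122/3] y:[31,75/2] z:[110/3,39] -> hit [110/3,75/2], descend [4, 14]
        N4 x:[106/3,110/3] y:[31,71/2] z:[110/3,39] -> miss, prune
        N14 x:[39,122/3] y:[73/2,75/2] z:[110/3,116/3] -> miss, prune
    N20 x:[31,112/3] y:[31,38] z:[95/3,112/3] -> hit [95/3,112/3], descend [16, 17]
      N16 x:[31,34] y:[31,38] z:[95/3,34] -> hit [95/3,34], descend [9, 19]
        N9 x:[32,34] y:[31,34] z:[98/3,34] -> hit [98/3,34], descend [5, 28]
          N5 x:[32,34] y:[31,34] z:[98/3,34] -> hit [98/3,34] leaf, test {P17@t=98/3}
          N28 x:[98/3,100/3] y:[33,67/2] z:[33,100/3] -> hit [33,100/3] leaf, test {P0@t=33}
        N19 x:[31,94/3] y:[73/2,38] z:[95/3,100/3] -> miss, prune
      N17 x:[37,112/3] y:[36,38] z:[106/3,112/3] -> hit [37,112/3] leaf, test {P8@t=37}

17 AABB tests over nodes [0, 7, 8, 25, 22, 12, 18, 32, 4, 14, 20, 16, 9, 5, 28, 19, 17]; 3 leaves entered; closest P17.

== RESULT ==
[0, 7, 8, 25, 22, 12, 18, 32, 4, 14, 20, 16, 9, 5, 28, 19, 17]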